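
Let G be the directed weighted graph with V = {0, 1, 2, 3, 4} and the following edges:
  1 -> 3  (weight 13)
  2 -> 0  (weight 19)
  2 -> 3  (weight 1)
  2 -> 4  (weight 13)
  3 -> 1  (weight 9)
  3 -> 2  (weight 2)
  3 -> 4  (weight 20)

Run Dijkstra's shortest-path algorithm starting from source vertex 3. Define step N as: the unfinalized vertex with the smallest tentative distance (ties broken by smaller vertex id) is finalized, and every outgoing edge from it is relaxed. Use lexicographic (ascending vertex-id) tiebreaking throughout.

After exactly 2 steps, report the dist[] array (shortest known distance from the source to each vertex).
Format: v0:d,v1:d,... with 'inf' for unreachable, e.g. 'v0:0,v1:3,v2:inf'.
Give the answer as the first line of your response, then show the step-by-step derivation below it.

v0:21,v1:9,v2:2,v3:0,v4:15

step 1: dist = v0:inf,v1:9,v2:2,v3:0,v4:20
step 2: dist = v0:21,v1:9,v2:2,v3:0,v4:15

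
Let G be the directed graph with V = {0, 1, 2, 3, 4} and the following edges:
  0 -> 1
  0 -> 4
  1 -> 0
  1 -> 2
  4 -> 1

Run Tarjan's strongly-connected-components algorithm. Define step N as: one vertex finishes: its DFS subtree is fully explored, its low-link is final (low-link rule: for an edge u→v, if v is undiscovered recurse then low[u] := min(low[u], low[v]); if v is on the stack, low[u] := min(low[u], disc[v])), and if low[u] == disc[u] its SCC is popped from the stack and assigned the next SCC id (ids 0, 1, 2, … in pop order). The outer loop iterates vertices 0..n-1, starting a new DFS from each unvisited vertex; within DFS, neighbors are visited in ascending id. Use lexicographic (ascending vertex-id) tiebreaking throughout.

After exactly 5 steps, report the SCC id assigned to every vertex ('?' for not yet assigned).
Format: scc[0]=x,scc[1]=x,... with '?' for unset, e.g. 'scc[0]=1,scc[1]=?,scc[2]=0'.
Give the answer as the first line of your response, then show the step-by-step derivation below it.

scc[0]=1,scc[1]=1,scc[2]=0,scc[3]=2,scc[4]=1

step 1: low=(low[0]=0,low[1]=0,low[2]=2,low[3]=?,low[4]=?); scc=(scc[0]=?,scc[1]=?,scc[2]=0,scc[3]=?,scc[4]=?)
step 2: low=(low[0]=0,low[1]=0,low[2]=2,low[3]=?,low[4]=?); scc=(scc[0]=?,scc[1]=?,scc[2]=0,scc[3]=?,scc[4]=?)
step 3: low=(low[0]=0,low[1]=0,low[2]=2,low[3]=?,low[4]=1); scc=(scc[0]=?,scc[1]=?,scc[2]=0,scc[3]=?,scc[4]=?)
step 4: low=(low[0]=0,low[1]=0,low[2]=2,low[3]=?,low[4]=1); scc=(scc[0]=1,scc[1]=1,scc[2]=0,scc[3]=?,scc[4]=1)
step 5: low=(low[0]=0,low[1]=0,low[2]=2,low[3]=4,low[4]=1); scc=(scc[0]=1,scc[1]=1,scc[2]=0,scc[3]=2,scc[4]=1)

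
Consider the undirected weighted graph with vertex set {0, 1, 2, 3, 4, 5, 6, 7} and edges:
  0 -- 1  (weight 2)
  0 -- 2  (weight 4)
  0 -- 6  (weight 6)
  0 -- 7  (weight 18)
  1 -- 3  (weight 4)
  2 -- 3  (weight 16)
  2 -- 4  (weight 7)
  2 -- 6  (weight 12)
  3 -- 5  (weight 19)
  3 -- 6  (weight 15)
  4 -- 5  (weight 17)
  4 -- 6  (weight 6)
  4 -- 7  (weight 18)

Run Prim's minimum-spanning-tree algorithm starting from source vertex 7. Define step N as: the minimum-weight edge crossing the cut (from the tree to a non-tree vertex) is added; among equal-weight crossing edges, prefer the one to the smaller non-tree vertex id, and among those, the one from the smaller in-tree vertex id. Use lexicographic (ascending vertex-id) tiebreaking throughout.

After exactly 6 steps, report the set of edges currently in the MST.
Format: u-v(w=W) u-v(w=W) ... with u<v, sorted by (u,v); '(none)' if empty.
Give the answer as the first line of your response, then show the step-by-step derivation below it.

0-1(w=2) 0-2(w=4) 0-6(w=6) 0-7(w=18) 1-3(w=4) 4-6(w=6)

step 1: add edge 0-7 (w=18); MST = {0-7(w=18)}
step 2: add edge 0-1 (w=2); MST = {0-1(w=2) 0-7(w=18)}
step 3: add edge 0-2 (w=4); MST = {0-1(w=2) 0-2(w=4) 0-7(w=18)}
step 4: add edge 1-3 (w=4); MST = {0-1(w=2) 0-2(w=4) 0-7(w=18) 1-3(w=4)}
step 5: add edge 0-6 (w=6); MST = {0-1(w=2) 0-2(w=4) 0-6(w=6) 0-7(w=18) 1-3(w=4)}
step 6: add edge 4-6 (w=6); MST = {0-1(w=2) 0-2(w=4) 0-6(w=6) 0-7(w=18) 1-3(w=4) 4-6(w=6)}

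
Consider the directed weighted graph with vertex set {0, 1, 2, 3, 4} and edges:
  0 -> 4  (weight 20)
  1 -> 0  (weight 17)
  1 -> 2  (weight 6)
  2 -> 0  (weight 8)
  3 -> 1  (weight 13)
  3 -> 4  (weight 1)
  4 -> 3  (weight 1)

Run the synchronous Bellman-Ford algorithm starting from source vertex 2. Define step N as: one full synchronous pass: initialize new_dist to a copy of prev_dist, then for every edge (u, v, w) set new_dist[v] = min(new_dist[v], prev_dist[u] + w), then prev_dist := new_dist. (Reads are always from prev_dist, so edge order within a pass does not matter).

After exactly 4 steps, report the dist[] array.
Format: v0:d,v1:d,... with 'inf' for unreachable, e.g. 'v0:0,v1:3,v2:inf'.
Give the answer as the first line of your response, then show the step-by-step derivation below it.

v0:8,v1:42,v2:0,v3:29,v4:28

step 1: dist = v0:8,v1:inf,v2:0,v3:inf,v4:inf
step 2: dist = v0:8,v1:inf,v2:0,v3:inf,v4:28
step 3: dist = v0:8,v1:inf,v2:0,v3:29,v4:28
step 4: dist = v0:8,v1:42,v2:0,v3:29,v4:28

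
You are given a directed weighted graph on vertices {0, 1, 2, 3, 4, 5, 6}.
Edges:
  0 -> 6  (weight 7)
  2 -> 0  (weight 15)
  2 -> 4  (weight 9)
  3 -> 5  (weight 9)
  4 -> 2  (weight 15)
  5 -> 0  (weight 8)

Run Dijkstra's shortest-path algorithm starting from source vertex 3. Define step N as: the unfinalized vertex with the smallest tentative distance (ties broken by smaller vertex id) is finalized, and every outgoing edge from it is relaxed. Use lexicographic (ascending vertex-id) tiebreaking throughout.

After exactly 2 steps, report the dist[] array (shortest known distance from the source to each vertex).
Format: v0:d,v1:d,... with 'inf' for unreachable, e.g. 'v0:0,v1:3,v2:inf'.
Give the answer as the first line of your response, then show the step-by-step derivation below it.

v0:17,v1:inf,v2:inf,v3:0,v4:inf,v5:9,v6:inf

step 1: dist = v0:inf,v1:inf,v2:inf,v3:0,v4:inf,v5:9,v6:inf
step 2: dist = v0:17,v1:inf,v2:inf,v3:0,v4:inf,v5:9,v6:inf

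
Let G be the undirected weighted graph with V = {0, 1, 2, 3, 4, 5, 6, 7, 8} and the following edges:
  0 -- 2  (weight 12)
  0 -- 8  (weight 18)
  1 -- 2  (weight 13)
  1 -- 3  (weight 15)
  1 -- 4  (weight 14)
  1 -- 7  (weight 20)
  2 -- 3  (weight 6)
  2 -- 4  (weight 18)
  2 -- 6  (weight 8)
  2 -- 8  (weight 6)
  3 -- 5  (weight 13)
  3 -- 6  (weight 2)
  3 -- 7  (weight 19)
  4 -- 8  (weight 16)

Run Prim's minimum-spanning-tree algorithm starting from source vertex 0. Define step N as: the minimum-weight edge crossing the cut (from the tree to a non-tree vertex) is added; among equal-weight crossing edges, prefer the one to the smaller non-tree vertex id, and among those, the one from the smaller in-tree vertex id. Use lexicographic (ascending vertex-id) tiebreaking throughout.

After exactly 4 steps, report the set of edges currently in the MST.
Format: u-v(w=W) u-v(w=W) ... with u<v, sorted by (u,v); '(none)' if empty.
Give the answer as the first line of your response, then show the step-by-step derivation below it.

0-2(w=12) 2-3(w=6) 2-8(w=6) 3-6(w=2)

step 1: add edge 0-2 (w=12); MST = {0-2(w=12)}
step 2: add edge 2-3 (w=6); MST = {0-2(w=12) 2-3(w=6)}
step 3: add edge 3-6 (w=2); MST = {0-2(w=12) 2-3(w=6) 3-6(w=2)}
step 4: add edge 2-8 (w=6); MST = {0-2(w=12) 2-3(w=6) 2-8(w=6) 3-6(w=2)}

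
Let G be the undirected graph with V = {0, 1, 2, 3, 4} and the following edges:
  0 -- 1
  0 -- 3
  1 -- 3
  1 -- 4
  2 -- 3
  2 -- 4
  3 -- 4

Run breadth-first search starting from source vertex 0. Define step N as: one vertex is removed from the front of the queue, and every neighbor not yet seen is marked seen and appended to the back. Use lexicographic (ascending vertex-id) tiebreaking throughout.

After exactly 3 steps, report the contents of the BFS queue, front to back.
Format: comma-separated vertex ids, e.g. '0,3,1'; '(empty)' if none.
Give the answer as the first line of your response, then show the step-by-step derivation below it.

4,2

step 1: dequeue 0; queue=[1,3]; order=0
step 2: dequeue 1; queue=[3,4]; order=0,1
step 3: dequeue 3; queue=[4,2]; order=0,1,3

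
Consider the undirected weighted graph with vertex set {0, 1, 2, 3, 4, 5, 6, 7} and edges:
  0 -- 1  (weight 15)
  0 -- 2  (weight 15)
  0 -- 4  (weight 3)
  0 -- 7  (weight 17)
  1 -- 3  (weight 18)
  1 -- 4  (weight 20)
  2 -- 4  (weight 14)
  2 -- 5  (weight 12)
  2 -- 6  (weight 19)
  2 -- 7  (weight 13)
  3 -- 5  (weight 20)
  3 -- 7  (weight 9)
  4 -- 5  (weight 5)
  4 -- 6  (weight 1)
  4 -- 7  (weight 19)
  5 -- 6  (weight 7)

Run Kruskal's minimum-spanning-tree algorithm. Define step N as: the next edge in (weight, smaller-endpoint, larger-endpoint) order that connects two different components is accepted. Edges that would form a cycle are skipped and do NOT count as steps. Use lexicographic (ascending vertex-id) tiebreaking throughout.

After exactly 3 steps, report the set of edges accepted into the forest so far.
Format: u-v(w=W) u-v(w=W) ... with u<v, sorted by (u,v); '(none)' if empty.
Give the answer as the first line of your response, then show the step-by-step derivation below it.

0-4(w=3) 4-5(w=5) 4-6(w=1)

step 1: add edge 4-6 (w=1); MST = {4-6(w=1)}
step 2: add edge 0-4 (w=3); MST = {0-4(w=3) 4-6(w=1)}
step 3: add edge 4-5 (w=5); MST = {0-4(w=3) 4-5(w=5) 4-6(w=1)}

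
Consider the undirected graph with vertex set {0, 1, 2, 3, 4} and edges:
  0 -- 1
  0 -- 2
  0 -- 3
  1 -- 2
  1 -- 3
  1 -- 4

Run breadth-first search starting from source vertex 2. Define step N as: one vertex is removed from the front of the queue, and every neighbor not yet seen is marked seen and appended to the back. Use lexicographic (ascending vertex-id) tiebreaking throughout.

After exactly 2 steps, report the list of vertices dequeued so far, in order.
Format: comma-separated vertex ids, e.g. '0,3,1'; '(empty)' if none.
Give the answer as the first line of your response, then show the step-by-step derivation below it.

2,0

step 1: dequeue 2; queue=[0,1]; order=2
step 2: dequeue 0; queue=[1,3]; order=2,0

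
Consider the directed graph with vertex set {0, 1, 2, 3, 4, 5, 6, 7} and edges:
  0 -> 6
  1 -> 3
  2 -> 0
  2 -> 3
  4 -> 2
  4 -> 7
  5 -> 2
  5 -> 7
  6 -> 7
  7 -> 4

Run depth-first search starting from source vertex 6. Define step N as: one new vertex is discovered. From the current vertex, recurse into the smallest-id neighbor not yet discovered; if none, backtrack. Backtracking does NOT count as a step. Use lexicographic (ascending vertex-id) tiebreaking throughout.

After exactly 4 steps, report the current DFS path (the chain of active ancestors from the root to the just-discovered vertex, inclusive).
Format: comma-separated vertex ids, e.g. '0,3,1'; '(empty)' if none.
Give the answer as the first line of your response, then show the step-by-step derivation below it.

6,7,4,2

step 1: discover 6; path=6; order=6
step 2: discover 7; path=6>7; order=6,7
step 3: discover 4; path=6>7>4; order=6,7,4
step 4: discover 2; path=6>7>4>2; order=6,7,4,2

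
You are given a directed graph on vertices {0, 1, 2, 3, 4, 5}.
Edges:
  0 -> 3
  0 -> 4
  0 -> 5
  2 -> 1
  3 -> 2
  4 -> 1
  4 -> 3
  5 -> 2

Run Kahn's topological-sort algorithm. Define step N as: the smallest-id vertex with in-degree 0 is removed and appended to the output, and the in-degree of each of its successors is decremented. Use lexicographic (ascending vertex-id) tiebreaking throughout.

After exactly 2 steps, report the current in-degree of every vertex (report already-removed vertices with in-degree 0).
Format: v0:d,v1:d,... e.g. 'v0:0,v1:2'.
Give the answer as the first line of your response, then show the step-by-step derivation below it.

v0:0,v1:1,v2:2,v3:0,v4:0,v5:0

step 1: output 0; order=[0]; indeg=(0,2,2,1,0,0)
step 2: output 4; order=[0,4]; indeg=(0,1,2,0,0,0)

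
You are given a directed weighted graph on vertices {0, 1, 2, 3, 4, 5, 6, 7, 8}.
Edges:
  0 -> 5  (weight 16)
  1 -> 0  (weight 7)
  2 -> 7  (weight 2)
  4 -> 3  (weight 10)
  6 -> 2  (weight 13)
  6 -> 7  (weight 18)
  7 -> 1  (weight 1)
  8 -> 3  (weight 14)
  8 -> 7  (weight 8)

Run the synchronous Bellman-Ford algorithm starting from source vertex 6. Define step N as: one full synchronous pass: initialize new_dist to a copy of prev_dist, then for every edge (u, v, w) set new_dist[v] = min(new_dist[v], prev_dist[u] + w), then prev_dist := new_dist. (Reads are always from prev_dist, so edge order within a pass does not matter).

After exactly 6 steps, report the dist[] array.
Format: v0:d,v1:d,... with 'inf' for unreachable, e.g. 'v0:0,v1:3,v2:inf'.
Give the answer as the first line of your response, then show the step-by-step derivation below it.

v0:23,v1:16,v2:13,v3:inf,v4:inf,v5:39,v6:0,v7:15,v8:inf

step 1: dist = v0:inf,v1:inf,v2:13,v3:inf,v4:inf,v5:inf,v6:0,v7:18,v8:inf
step 2: dist = v0:inf,v1:19,v2:13,v3:inf,v4:inf,v5:inf,v6:0,v7:15,v8:inf
step 3: dist = v0:26,v1:16,v2:13,v3:inf,v4:inf,v5:inf,v6:0,v7:15,v8:inf
step 4: dist = v0:23,v1:16,v2:13,v3:inf,v4:inf,v5:42,v6:0,v7:15,v8:inf
step 5: dist = v0:23,v1:16,v2:13,v3:inf,v4:inf,v5:39,v6:0,v7:15,v8:inf
step 6: dist = v0:23,v1:16,v2:13,v3:inf,v4:inf,v5:39,v6:0,v7:15,v8:inf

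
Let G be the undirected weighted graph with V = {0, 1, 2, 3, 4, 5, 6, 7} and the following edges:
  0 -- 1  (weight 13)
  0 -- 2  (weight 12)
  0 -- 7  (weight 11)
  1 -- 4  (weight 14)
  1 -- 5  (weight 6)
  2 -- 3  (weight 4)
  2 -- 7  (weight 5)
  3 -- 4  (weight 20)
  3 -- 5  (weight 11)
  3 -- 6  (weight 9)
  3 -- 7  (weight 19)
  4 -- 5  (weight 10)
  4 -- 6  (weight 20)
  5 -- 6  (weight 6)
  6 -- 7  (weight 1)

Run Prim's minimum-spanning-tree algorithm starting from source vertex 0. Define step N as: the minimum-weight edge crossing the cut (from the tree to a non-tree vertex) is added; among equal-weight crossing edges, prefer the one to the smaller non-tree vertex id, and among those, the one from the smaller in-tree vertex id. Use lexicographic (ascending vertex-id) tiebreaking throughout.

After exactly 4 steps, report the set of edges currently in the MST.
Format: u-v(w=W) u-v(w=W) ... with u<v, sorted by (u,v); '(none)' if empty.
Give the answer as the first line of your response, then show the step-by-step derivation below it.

0-7(w=11) 2-3(w=4) 2-7(w=5) 6-7(w=1)

step 1: add edge 0-7 (w=11); MST = {0-7(w=11)}
step 2: add edge 6-7 (w=1); MST = {0-7(w=11) 6-7(w=1)}
step 3: add edge 2-7 (w=5); MST = {0-7(w=11) 2-7(w=5) 6-7(w=1)}
step 4: add edge 2-3 (w=4); MST = {0-7(w=11) 2-3(w=4) 2-7(w=5) 6-7(w=1)}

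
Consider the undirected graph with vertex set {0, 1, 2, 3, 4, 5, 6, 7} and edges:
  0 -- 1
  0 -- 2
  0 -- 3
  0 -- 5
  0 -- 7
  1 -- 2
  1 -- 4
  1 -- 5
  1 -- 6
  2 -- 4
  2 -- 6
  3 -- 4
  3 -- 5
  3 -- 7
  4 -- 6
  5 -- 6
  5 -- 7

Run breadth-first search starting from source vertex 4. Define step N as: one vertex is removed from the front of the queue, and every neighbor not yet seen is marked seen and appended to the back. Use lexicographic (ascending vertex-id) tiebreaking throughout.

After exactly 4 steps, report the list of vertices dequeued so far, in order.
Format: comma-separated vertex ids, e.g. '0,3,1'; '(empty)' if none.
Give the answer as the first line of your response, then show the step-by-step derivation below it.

4,1,2,3

step 1: dequeue 4; queue=[1,2,3,6]; order=4
step 2: dequeue 1; queue=[2,3,6,0,5]; order=4,1
step 3: dequeue 2; queue=[3,6,0,5]; order=4,1,2
step 4: dequeue 3; queue=[6,0,5,7]; order=4,1,2,3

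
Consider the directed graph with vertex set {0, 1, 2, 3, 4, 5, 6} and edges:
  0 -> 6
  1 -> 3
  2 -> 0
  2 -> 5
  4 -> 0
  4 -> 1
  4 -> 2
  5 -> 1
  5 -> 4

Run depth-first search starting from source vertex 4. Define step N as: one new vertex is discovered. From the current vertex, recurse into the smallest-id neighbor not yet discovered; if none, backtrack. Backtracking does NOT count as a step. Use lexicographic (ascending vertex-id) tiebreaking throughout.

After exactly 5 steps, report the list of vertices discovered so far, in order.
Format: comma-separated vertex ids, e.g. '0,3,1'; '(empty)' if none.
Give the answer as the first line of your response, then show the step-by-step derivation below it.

4,0,6,1,3

step 1: discover 4; path=4; order=4
step 2: discover 0; path=4>0; order=4,0
step 3: discover 6; path=4>0>6; order=4,0,6
step 4: discover 1; path=4>1; order=4,0,6,1
step 5: discover 3; path=4>1>3; order=4,0,6,1,3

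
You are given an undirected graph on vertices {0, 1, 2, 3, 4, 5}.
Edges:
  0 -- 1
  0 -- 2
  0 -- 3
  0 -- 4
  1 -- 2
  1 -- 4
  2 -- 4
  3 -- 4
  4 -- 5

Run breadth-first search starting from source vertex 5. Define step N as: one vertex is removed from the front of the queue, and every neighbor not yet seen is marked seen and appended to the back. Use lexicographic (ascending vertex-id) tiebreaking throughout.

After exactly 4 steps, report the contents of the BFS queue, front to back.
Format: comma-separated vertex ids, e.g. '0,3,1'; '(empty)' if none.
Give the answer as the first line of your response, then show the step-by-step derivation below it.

2,3

step 1: dequeue 5; queue=[4]; order=5
step 2: dequeue 4; queue=[0,1,2,3]; order=5,4
step 3: dequeue 0; queue=[1,2,3]; order=5,4,0
step 4: dequeue 1; queue=[2,3]; order=5,4,0,1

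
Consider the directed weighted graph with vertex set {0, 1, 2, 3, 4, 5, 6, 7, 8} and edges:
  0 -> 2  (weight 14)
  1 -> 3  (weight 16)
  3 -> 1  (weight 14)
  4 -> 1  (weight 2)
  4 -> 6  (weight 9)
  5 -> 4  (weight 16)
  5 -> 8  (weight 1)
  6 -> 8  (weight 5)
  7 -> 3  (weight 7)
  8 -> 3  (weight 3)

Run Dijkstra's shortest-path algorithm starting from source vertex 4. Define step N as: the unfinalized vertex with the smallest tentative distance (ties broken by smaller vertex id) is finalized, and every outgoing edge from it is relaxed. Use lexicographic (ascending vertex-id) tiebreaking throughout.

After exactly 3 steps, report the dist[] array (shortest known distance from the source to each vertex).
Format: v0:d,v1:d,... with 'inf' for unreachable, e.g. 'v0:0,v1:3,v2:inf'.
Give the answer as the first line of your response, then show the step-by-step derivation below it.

v0:inf,v1:2,v2:inf,v3:18,v4:0,v5:inf,v6:9,v7:inf,v8:14

step 1: dist = v0:inf,v1:2,v2:inf,v3:inf,v4:0,v5:inf,v6:9,v7:inf,v8:inf
step 2: dist = v0:inf,v1:2,v2:inf,v3:18,v4:0,v5:inf,v6:9,v7:inf,v8:inf
step 3: dist = v0:inf,v1:2,v2:inf,v3:18,v4:0,v5:inf,v6:9,v7:inf,v8:14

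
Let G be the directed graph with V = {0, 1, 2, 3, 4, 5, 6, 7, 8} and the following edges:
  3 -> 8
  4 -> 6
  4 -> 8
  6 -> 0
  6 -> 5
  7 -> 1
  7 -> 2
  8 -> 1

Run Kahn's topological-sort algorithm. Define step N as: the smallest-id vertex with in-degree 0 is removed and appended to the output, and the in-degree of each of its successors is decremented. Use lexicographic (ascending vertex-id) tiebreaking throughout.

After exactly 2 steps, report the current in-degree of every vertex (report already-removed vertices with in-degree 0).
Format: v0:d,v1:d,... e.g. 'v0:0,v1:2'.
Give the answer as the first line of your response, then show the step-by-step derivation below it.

v0:1,v1:2,v2:1,v3:0,v4:0,v5:1,v6:0,v7:0,v8:0

step 1: output 3; order=[3]; indeg=(1,2,1,0,0,1,1,0,1)
step 2: output 4; order=[3,4]; indeg=(1,2,1,0,0,1,0,0,0)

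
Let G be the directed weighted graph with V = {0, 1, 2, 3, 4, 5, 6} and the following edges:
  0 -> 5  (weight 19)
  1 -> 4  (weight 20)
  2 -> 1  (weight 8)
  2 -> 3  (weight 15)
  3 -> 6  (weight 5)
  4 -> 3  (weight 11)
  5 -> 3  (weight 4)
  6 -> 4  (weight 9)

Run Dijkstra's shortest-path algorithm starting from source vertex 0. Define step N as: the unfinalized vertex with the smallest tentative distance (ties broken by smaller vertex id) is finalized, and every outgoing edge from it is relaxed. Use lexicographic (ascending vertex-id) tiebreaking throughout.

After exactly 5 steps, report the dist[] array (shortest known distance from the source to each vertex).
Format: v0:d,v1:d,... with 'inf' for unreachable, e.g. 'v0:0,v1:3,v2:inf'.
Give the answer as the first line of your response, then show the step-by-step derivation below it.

v0:0,v1:inf,v2:inf,v3:23,v4:37,v5:19,v6:28

step 1: dist = v0:0,v1:inf,v2:inf,v3:inf,v4:inf,v5:19,v6:inf
step 2: dist = v0:0,v1:inf,v2:inf,v3:23,v4:inf,v5:19,v6:inf
step 3: dist = v0:0,v1:inf,v2:inf,v3:23,v4:inf,v5:19,v6:28
step 4: dist = v0:0,v1:inf,v2:inf,v3:23,v4:37,v5:19,v6:28
step 5: dist = v0:0,v1:inf,v2:inf,v3:23,v4:37,v5:19,v6:28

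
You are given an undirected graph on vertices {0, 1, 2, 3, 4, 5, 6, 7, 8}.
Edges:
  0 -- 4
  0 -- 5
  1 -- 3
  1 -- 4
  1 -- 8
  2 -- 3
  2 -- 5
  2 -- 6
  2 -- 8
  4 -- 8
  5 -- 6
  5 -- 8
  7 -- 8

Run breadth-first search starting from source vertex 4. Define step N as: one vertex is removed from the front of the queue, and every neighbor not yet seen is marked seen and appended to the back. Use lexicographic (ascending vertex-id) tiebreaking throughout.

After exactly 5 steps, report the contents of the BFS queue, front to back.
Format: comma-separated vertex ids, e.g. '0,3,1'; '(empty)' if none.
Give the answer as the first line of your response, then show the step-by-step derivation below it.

3,2,7,6

step 1: dequeue 4; queue=[0,1,8]; order=4
step 2: dequeue 0; queue=[1,8,5]; order=4,0
step 3: dequeue 1; queue=[8,5,3]; order=4,0,1
step 4: dequeue 8; queue=[5,3,2,7]; order=4,0,1,8
step 5: dequeue 5; queue=[3,2,7,6]; order=4,0,1,8,5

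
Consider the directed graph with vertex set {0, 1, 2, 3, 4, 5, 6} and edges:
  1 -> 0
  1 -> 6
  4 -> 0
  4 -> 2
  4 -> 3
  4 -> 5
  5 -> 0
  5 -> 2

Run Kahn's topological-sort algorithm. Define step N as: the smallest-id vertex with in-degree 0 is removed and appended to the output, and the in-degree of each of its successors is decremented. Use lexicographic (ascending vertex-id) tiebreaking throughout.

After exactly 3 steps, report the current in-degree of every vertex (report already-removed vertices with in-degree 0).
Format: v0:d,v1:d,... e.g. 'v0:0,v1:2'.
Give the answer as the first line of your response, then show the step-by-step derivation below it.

v0:1,v1:0,v2:1,v3:0,v4:0,v5:0,v6:0

step 1: output 1; order=[1]; indeg=(2,0,2,1,0,1,0)
step 2: output 4; order=[1,4]; indeg=(1,0,1,0,0,0,0)
step 3: output 3; order=[1,4,3]; indeg=(1,0,1,0,0,0,0)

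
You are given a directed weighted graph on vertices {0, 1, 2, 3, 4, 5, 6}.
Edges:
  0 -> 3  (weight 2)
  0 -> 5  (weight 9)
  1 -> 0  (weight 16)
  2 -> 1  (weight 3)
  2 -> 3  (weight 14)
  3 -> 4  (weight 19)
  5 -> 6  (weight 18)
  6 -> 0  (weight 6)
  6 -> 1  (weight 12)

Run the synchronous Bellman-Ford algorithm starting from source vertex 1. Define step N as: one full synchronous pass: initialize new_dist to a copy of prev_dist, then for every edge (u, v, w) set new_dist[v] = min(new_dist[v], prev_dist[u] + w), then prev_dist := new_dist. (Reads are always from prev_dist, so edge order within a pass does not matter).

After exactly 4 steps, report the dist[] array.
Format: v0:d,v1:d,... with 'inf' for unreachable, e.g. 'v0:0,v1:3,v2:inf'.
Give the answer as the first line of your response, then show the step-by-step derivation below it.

v0:16,v1:0,v2:inf,v3:18,v4:37,v5:25,v6:43

step 1: dist = v0:16,v1:0,v2:inf,v3:inf,v4:inf,v5:inf,v6:inf
step 2: dist = v0:16,v1:0,v2:inf,v3:18,v4:inf,v5:25,v6:inf
step 3: dist = v0:16,v1:0,v2:inf,v3:18,v4:37,v5:25,v6:43
step 4: dist = v0:16,v1:0,v2:inf,v3:18,v4:37,v5:25,v6:43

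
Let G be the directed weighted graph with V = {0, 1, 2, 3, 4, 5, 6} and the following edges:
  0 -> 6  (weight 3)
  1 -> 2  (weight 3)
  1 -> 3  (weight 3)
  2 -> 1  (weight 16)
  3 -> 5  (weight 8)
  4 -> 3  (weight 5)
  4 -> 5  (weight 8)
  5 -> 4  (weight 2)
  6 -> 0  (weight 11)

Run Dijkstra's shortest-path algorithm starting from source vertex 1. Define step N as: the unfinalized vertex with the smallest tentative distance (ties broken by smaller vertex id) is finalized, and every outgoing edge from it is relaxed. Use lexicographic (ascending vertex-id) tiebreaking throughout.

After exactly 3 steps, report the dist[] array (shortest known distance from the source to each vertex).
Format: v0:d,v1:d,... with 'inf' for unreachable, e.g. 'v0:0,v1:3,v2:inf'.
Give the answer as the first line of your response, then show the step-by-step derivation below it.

v0:inf,v1:0,v2:3,v3:3,v4:inf,v5:11,v6:inf

step 1: dist = v0:inf,v1:0,v2:3,v3:3,v4:inf,v5:inf,v6:inf
step 2: dist = v0:inf,v1:0,v2:3,v3:3,v4:inf,v5:inf,v6:inf
step 3: dist = v0:inf,v1:0,v2:3,v3:3,v4:inf,v5:11,v6:inf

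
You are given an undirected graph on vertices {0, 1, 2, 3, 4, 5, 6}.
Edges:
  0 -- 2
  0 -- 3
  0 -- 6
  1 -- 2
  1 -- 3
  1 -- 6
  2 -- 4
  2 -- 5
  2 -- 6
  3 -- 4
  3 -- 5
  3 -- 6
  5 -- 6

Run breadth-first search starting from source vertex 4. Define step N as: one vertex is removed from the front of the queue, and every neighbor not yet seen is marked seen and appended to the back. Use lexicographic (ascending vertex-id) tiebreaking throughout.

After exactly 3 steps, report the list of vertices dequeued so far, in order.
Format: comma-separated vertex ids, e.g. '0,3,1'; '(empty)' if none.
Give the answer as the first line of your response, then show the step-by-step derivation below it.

4,2,3

step 1: dequeue 4; queue=[2,3]; order=4
step 2: dequeue 2; queue=[3,0,1,5,6]; order=4,2
step 3: dequeue 3; queue=[0,1,5,6]; order=4,2,3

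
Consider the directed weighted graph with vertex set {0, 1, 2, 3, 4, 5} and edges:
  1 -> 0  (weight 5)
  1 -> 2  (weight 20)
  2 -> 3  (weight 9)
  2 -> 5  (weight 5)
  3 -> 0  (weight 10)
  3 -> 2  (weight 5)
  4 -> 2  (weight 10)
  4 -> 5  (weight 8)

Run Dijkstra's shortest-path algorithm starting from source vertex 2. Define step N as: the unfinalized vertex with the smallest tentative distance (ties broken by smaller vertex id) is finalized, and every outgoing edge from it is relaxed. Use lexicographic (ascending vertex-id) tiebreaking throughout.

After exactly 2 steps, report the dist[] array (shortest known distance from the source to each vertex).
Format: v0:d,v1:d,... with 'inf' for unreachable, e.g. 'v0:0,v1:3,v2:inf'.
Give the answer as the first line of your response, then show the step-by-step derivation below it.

v0:inf,v1:inf,v2:0,v3:9,v4:inf,v5:5

step 1: dist = v0:inf,v1:inf,v2:0,v3:9,v4:inf,v5:5
step 2: dist = v0:inf,v1:inf,v2:0,v3:9,v4:inf,v5:5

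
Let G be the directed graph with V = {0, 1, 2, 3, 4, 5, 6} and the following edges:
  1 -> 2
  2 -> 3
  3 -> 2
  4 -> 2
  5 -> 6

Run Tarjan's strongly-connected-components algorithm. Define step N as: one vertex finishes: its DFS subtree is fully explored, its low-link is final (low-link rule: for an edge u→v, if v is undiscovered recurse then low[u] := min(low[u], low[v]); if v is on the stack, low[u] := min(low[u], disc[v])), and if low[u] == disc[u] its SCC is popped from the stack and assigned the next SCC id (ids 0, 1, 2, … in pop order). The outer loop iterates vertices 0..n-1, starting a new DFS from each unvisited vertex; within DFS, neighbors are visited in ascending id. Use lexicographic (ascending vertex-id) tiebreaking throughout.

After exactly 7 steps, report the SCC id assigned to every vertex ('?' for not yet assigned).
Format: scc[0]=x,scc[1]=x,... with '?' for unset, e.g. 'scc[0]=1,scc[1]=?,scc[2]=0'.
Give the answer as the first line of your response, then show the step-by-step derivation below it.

scc[0]=0,scc[1]=2,scc[2]=1,scc[3]=1,scc[4]=3,scc[5]=5,scc[6]=4

step 1: low=(low[0]=0,low[1]=?,low[2]=?,low[3]=?,low[4]=?,low[5]=?,low[6]=?); scc=(scc[0]=0,scc[1]=?,scc[2]=?,scc[3]=?,scc[4]=?,scc[5]=?,scc[6]=?)
step 2: low=(low[0]=0,low[1]=1,low[2]=2,low[3]=2,low[4]=?,low[5]=?,low[6]=?); scc=(scc[0]=0,scc[1]=?,scc[2]=?,scc[3]=?,scc[4]=?,scc[5]=?,scc[6]=?)
step 3: low=(low[0]=0,low[1]=1,low[2]=2,low[3]=2,low[4]=?,low[5]=?,low[6]=?); scc=(scc[0]=0,scc[1]=?,scc[2]=1,scc[3]=1,scc[4]=?,scc[5]=?,scc[6]=?)
step 4: low=(low[0]=0,low[1]=1,low[2]=2,low[3]=2,low[4]=?,low[5]=?,low[6]=?); scc=(scc[0]=0,scc[1]=2,scc[2]=1,scc[3]=1,scc[4]=?,scc[5]=?,scc[6]=?)
step 5: low=(low[0]=0,low[1]=1,low[2]=2,low[3]=2,low[4]=4,low[5]=?,low[6]=?); scc=(scc[0]=0,scc[1]=2,scc[2]=1,scc[3]=1,scc[4]=3,scc[5]=?,scc[6]=?)
step 6: low=(low[0]=0,low[1]=1,low[2]=2,low[3]=2,low[4]=4,low[5]=5,low[6]=6); scc=(scc[0]=0,scc[1]=2,scc[2]=1,scc[3]=1,scc[4]=3,scc[5]=?,scc[6]=4)
step 7: low=(low[0]=0,low[1]=1,low[2]=2,low[3]=2,low[4]=4,low[5]=5,low[6]=6); scc=(scc[0]=0,scc[1]=2,scc[2]=1,scc[3]=1,scc[4]=3,scc[5]=5,scc[6]=4)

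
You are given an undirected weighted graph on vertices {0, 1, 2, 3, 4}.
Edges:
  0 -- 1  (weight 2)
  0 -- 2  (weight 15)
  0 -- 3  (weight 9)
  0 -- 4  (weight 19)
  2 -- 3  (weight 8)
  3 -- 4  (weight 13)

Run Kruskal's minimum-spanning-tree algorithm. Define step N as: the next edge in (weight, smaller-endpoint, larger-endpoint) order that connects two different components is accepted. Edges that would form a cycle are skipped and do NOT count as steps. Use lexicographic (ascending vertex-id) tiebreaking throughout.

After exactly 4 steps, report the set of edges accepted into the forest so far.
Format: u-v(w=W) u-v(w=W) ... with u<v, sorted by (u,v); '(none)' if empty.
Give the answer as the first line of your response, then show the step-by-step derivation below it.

0-1(w=2) 0-3(w=9) 2-3(w=8) 3-4(w=13)

step 1: add edge 0-1 (w=2); MST = {0-1(w=2)}
step 2: add edge 2-3 (w=8); MST = {0-1(w=2) 2-3(w=8)}
step 3: add edge 0-3 (w=9); MST = {0-1(w=2) 0-3(w=9) 2-3(w=8)}
step 4: add edge 3-4 (w=13); MST = {0-1(w=2) 0-3(w=9) 2-3(w=8) 3-4(w=13)}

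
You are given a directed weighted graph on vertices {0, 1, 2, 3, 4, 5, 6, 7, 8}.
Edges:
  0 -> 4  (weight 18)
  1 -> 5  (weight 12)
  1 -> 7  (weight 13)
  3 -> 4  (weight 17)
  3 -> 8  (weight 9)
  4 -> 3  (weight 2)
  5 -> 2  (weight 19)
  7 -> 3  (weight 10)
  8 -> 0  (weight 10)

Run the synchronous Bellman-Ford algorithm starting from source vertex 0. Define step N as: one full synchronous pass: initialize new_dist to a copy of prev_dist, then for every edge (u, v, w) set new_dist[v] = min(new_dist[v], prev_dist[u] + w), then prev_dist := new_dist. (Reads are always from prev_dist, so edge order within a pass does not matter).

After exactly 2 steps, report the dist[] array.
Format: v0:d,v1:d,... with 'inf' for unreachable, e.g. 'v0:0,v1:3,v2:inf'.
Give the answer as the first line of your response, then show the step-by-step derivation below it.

v0:0,v1:inf,v2:inf,v3:20,v4:18,v5:inf,v6:inf,v7:inf,v8:inf

step 1: dist = v0:0,v1:inf,v2:inf,v3:inf,v4:18,v5:inf,v6:inf,v7:inf,v8:inf
step 2: dist = v0:0,v1:inf,v2:inf,v3:20,v4:18,v5:inf,v6:inf,v7:inf,v8:inf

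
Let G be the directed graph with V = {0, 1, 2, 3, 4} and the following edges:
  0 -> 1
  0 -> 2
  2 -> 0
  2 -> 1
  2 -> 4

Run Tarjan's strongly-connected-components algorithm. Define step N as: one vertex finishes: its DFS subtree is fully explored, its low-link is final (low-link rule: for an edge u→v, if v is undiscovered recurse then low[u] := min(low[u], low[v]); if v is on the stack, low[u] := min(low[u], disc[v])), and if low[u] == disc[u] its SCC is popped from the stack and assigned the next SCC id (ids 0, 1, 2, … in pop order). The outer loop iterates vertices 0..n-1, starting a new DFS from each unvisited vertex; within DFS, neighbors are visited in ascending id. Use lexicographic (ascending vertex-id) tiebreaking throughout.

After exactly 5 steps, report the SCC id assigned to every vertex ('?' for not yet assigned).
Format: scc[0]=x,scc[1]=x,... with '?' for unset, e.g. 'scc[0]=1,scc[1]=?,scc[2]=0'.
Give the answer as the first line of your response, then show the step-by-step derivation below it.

scc[0]=2,scc[1]=0,scc[2]=2,scc[3]=3,scc[4]=1

step 1: low=(low[0]=0,low[1]=1,low[2]=?,low[3]=?,low[4]=?); scc=(scc[0]=?,scc[1]=0,scc[2]=?,scc[3]=?,scc[4]=?)
step 2: low=(low[0]=0,low[1]=1,low[2]=0,low[3]=?,low[4]=3); scc=(scc[0]=?,scc[1]=0,scc[2]=?,scc[3]=?,scc[4]=1)
step 3: low=(low[0]=0,low[1]=1,low[2]=0,low[3]=?,low[4]=3); scc=(scc[0]=?,scc[1]=0,scc[2]=?,scc[3]=?,scc[4]=1)
step 4: low=(low[0]=0,low[1]=1,low[2]=0,low[3]=?,low[4]=3); scc=(scc[0]=2,scc[1]=0,scc[2]=2,scc[3]=?,scc[4]=1)
step 5: low=(low[0]=0,low[1]=1,low[2]=0,low[3]=4,low[4]=3); scc=(scc[0]=2,scc[1]=0,scc[2]=2,scc[3]=3,scc[4]=1)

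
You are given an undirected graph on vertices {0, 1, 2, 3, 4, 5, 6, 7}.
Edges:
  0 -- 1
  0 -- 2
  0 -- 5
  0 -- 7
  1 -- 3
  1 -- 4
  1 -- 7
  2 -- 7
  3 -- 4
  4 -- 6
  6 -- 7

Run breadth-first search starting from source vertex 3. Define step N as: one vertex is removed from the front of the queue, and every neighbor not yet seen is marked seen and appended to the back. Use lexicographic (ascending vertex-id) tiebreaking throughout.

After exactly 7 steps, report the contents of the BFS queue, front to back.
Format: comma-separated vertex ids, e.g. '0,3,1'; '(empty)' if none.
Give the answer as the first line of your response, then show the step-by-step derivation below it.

5

step 1: dequeue 3; queue=[1,4]; order=3
step 2: dequeue 1; queue=[4,0,7]; order=3,1
step 3: dequeue 4; queue=[0,7,6]; order=3,1,4
step 4: dequeue 0; queue=[7,6,2,5]; order=3,1,4,0
step 5: dequeue 7; queue=[6,2,5]; order=3,1,4,0,7
step 6: dequeue 6; queue=[2,5]; order=3,1,4,0,7,6
step 7: dequeue 2; queue=[5]; order=3,1,4,0,7,6,2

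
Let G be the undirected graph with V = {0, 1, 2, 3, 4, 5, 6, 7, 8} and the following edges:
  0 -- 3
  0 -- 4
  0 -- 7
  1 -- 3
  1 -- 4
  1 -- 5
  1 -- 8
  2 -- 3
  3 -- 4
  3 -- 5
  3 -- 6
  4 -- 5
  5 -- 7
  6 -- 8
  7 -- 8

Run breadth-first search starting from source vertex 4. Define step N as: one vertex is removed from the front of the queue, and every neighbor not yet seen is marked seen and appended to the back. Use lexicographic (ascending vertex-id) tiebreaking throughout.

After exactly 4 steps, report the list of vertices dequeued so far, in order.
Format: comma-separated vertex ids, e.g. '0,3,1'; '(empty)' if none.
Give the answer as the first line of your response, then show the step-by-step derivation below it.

4,0,1,3

step 1: dequeue 4; queue=[0,1,3,5]; order=4
step 2: dequeue 0; queue=[1,3,5,7]; order=4,0
step 3: dequeue 1; queue=[3,5,7,8]; order=4,0,1
step 4: dequeue 3; queue=[5,7,8,2,6]; order=4,0,1,3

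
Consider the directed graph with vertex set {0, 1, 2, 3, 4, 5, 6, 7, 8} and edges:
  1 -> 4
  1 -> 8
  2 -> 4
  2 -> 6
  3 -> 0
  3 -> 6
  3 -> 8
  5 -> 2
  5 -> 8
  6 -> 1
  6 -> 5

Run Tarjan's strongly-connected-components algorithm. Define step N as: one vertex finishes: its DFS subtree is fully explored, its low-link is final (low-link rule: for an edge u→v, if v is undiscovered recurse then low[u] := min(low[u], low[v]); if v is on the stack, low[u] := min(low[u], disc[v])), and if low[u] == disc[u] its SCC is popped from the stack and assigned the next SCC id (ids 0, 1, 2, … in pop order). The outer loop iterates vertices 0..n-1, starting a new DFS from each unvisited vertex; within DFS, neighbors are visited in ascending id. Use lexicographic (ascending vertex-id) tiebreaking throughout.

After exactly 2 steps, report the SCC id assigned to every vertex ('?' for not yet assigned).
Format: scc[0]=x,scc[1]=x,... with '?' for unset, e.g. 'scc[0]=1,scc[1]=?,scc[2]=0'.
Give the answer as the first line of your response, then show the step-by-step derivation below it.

scc[0]=0,scc[1]=?,scc[2]=?,scc[3]=?,scc[4]=1,scc[5]=?,scc[6]=?,scc[7]=?,scc[8]=?

step 1: low=(low[0]=0,low[1]=?,low[2]=?,low[3]=?,low[4]=?,low[5]=?,low[6]=?,low[7]=?,low[8]=?); scc=(scc[0]=0,scc[1]=?,scc[2]=?,scc[3]=?,scc[4]=?,scc[5]=?,scc[6]=?,scc[7]=?,scc[8]=?)
step 2: low=(low[0]=0,low[1]=1,low[2]=?,low[3]=?,low[4]=2,low[5]=?,low[6]=?,low[7]=?,low[8]=?); scc=(scc[0]=0,scc[1]=?,scc[2]=?,scc[3]=?,scc[4]=1,scc[5]=?,scc[6]=?,scc[7]=?,scc[8]=?)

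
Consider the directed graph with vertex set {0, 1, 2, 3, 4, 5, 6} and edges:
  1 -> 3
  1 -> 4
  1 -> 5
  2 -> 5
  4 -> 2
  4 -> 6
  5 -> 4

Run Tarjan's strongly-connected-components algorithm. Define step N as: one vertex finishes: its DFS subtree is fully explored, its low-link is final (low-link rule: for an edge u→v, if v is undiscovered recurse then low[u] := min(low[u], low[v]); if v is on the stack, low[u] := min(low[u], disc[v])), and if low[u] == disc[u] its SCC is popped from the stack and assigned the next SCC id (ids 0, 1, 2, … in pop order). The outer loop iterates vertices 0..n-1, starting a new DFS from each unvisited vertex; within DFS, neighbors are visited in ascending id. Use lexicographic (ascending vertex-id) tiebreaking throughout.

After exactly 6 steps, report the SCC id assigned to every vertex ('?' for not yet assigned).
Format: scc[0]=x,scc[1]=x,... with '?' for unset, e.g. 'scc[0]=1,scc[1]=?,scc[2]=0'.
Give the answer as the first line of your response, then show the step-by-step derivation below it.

scc[0]=0,scc[1]=?,scc[2]=3,scc[3]=1,scc[4]=3,scc[5]=3,scc[6]=2

step 1: low=(low[0]=0,low[1]=?,low[2]=?,low[3]=?,low[4]=?,low[5]=?,low[6]=?); scc=(scc[0]=0,scc[1]=?,scc[2]=?,scc[3]=?,scc[4]=?,scc[5]=?,scc[6]=?)
step 2: low=(low[0]=0,low[1]=1,low[2]=?,low[3]=2,low[4]=?,low[5]=?,low[6]=?); scc=(scc[0]=0,scc[1]=?,scc[2]=?,scc[3]=1,scc[4]=?,scc[5]=?,scc[6]=?)
step 3: low=(low[0]=0,low[1]=1,low[2]=4,low[3]=2,low[4]=3,low[5]=3,low[6]=?); scc=(scc[0]=0,scc[1]=?,scc[2]=?,scc[3]=1,scc[4]=?,scc[5]=?,scc[6]=?)
step 4: low=(low[0]=0,low[1]=1,low[2]=3,low[3]=2,low[4]=3,low[5]=3,low[6]=?); scc=(scc[0]=0,scc[1]=?,scc[2]=?,scc[3]=1,scc[4]=?,scc[5]=?,scc[6]=?)
step 5: low=(low[0]=0,low[1]=1,low[2]=3,low[3]=2,low[4]=3,low[5]=3,low[6]=6); scc=(scc[0]=0,scc[1]=?,scc[2]=?,scc[3]=1,scc[4]=?,scc[5]=?,scc[6]=2)
step 6: low=(low[0]=0,low[1]=1,low[2]=3,low[3]=2,low[4]=3,low[5]=3,low[6]=6); scc=(scc[0]=0,scc[1]=?,scc[2]=3,scc[3]=1,scc[4]=3,scc[5]=3,scc[6]=2)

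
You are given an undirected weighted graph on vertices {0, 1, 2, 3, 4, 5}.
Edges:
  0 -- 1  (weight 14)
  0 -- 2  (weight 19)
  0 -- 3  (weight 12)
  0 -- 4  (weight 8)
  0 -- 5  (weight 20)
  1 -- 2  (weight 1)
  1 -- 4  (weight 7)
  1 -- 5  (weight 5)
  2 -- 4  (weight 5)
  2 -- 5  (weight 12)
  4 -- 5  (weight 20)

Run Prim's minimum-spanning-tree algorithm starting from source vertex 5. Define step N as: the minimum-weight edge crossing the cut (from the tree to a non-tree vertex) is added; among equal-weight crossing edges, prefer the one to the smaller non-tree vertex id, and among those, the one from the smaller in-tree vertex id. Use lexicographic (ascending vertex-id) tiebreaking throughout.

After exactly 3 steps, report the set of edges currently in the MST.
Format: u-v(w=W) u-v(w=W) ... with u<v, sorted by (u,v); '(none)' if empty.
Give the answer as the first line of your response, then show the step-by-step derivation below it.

1-2(w=1) 1-5(w=5) 2-4(w=5)

step 1: add edge 1-5 (w=5); MST = {1-5(w=5)}
step 2: add edge 1-2 (w=1); MST = {1-2(w=1) 1-5(w=5)}
step 3: add edge 2-4 (w=5); MST = {1-2(w=1) 1-5(w=5) 2-4(w=5)}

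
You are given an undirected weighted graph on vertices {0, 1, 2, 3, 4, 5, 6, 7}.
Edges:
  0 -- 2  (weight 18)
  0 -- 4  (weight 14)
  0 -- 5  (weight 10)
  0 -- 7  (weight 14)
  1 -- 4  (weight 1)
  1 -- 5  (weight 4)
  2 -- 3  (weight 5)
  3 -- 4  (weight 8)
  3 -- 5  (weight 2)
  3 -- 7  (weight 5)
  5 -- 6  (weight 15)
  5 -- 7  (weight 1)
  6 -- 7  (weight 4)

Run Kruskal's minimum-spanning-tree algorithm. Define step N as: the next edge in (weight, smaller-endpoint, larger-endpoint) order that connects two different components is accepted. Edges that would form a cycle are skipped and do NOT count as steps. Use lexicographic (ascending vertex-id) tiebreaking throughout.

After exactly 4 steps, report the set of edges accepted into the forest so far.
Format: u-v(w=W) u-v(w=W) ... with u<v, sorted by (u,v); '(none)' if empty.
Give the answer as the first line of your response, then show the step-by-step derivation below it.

1-4(w=1) 1-5(w=4) 3-5(w=2) 5-7(w=1)

step 1: add edge 1-4 (w=1); MST = {1-4(w=1)}
step 2: add edge 5-7 (w=1); MST = {1-4(w=1) 5-7(w=1)}
step 3: add edge 3-5 (w=2); MST = {1-4(w=1) 3-5(w=2) 5-7(w=1)}
step 4: add edge 1-5 (w=4); MST = {1-4(w=1) 1-5(w=4) 3-5(w=2) 5-7(w=1)}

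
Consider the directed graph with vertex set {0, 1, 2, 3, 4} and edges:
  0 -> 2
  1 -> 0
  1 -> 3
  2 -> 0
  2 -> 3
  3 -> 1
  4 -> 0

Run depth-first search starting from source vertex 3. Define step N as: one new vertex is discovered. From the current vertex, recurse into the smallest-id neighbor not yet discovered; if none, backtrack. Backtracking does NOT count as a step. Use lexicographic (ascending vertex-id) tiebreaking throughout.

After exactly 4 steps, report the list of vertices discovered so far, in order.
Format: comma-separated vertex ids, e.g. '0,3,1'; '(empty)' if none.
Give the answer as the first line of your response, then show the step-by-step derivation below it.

3,1,0,2

step 1: discover 3; path=3; order=3
step 2: discover 1; path=3>1; order=3,1
step 3: discover 0; path=3>1>0; order=3,1,0
step 4: discover 2; path=3>1>0>2; order=3,1,0,2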